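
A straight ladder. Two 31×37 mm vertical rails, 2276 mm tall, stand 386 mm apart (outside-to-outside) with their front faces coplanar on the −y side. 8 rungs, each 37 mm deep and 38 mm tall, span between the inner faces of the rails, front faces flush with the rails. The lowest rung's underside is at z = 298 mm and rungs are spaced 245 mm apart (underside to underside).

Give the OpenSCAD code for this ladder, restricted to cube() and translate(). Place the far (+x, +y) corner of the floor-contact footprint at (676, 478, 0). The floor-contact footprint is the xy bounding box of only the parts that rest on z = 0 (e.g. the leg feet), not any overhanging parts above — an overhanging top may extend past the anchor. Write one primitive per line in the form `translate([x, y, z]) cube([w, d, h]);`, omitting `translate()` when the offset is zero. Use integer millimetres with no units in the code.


// rung span = 386 - 2*31 = 324
// rung[k] z = 298 + k*245
translate([290, 441, 0]) cube([31, 37, 2276]);
translate([645, 441, 0]) cube([31, 37, 2276]);
translate([321, 441, 298]) cube([324, 37, 38]);
translate([321, 441, 543]) cube([324, 37, 38]);
translate([321, 441, 788]) cube([324, 37, 38]);
translate([321, 441, 1033]) cube([324, 37, 38]);
translate([321, 441, 1278]) cube([324, 37, 38]);
translate([321, 441, 1523]) cube([324, 37, 38]);
translate([321, 441, 1768]) cube([324, 37, 38]);
translate([321, 441, 2013]) cube([324, 37, 38]);


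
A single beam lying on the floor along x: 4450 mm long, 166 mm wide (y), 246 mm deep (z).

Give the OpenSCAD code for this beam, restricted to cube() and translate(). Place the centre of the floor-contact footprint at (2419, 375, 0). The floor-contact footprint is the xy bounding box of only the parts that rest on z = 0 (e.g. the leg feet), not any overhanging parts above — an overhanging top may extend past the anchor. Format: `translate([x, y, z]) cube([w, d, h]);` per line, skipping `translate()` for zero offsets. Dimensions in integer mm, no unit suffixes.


translate([194, 292, 0]) cube([4450, 166, 246]);


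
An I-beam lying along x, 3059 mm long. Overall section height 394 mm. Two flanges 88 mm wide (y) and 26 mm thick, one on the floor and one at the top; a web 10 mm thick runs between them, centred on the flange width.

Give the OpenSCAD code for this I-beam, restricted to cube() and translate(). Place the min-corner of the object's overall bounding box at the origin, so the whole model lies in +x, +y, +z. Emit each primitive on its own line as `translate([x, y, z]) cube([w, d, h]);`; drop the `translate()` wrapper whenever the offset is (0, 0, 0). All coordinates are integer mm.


cube([3059, 88, 26]);
translate([0, 39, 26]) cube([3059, 10, 342]);
translate([0, 0, 368]) cube([3059, 88, 26]);


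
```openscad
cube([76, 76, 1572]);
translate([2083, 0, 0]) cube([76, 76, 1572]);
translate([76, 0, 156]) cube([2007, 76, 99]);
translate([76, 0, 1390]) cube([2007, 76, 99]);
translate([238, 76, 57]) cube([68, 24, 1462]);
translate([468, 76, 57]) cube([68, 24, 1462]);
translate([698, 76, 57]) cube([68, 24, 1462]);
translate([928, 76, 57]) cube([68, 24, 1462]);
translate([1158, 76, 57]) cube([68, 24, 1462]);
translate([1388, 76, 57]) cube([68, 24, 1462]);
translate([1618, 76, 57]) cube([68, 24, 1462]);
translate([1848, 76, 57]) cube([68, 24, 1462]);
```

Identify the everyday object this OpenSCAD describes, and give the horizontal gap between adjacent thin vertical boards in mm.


A fence section. The picket gap is 162 mm.

Two posts, two rails, 8 pickets — a fence section. Span 2007 mm holds 8 pickets of 68 mm with 9 equal gaps: ⌊(2007 − 8·68) / 9⌋ = 162 mm.


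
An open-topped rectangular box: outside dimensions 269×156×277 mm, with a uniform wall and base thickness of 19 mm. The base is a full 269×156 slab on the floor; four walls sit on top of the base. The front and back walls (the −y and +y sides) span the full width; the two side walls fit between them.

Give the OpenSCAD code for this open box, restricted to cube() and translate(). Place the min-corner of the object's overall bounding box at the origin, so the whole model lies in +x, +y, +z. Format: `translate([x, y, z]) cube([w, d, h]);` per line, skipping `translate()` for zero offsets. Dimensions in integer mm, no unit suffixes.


cube([269, 156, 19]);
translate([0, 0, 19]) cube([269, 19, 258]);
translate([0, 137, 19]) cube([269, 19, 258]);
translate([0, 19, 19]) cube([19, 118, 258]);
translate([250, 19, 19]) cube([19, 118, 258]);


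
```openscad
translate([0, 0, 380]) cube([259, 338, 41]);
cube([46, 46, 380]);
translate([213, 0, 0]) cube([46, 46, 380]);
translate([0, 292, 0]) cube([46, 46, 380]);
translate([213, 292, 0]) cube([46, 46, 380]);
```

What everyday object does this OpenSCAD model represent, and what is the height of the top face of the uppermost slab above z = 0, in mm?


A stool. The seat height is 421 mm.

A 259×338×41 slab at z = 380 on four corner posts — a stool. The seat top is 380 + 41 = 421 mm.


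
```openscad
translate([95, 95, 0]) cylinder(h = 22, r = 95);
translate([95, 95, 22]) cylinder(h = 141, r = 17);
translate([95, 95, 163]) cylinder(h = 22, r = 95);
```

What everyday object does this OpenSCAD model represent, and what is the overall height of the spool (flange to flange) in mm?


A spool. The overall height is 185 mm.

Three coaxial cylinders, large–small–large — a spool. Two 22 mm flanges and a 141 mm core give 22 + 141 + 22 = 185 mm.


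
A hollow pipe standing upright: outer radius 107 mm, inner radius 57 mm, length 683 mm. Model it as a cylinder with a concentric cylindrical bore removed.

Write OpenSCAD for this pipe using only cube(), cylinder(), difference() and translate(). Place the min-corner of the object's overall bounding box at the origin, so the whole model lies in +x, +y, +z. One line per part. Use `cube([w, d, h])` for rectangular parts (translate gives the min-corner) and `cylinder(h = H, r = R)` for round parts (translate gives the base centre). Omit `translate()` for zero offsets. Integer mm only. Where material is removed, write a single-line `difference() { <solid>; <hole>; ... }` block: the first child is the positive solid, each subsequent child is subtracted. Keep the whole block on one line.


difference() { translate([107, 107, 0]) cylinder(h = 683, r = 107); translate([107, 107, 0]) cylinder(h = 683, r = 57); }


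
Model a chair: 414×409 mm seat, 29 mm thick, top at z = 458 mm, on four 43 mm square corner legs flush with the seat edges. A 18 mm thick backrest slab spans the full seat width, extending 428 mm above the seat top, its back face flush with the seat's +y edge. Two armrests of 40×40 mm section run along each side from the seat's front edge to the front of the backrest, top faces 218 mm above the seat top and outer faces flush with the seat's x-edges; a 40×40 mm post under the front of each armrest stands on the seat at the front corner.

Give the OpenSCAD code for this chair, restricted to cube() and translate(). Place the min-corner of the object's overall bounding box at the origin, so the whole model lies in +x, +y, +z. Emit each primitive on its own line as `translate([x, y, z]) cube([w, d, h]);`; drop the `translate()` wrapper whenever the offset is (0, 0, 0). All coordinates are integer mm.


translate([0, 0, 429]) cube([414, 409, 29]);
cube([43, 43, 429]);
translate([371, 0, 0]) cube([43, 43, 429]);
translate([0, 366, 0]) cube([43, 43, 429]);
translate([371, 366, 0]) cube([43, 43, 429]);
translate([0, 391, 458]) cube([414, 18, 428]);
translate([0, 0, 636]) cube([40, 391, 40]);
translate([374, 0, 636]) cube([40, 391, 40]);
translate([0, 0, 458]) cube([40, 40, 178]);
translate([374, 0, 458]) cube([40, 40, 178]);


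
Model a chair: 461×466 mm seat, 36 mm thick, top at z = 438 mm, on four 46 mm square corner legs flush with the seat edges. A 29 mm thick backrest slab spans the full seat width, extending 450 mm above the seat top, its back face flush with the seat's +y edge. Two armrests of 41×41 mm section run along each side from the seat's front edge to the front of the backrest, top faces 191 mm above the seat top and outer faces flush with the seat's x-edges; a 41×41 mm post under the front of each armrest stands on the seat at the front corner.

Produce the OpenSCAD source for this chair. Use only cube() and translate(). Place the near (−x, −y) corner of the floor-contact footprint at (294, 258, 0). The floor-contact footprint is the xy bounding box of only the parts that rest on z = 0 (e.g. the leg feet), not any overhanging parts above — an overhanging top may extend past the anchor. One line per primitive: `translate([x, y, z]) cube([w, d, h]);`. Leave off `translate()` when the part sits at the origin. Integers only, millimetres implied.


translate([294, 258, 402]) cube([461, 466, 36]);
translate([294, 258, 0]) cube([46, 46, 402]);
translate([709, 258, 0]) cube([46, 46, 402]);
translate([294, 678, 0]) cube([46, 46, 402]);
translate([709, 678, 0]) cube([46, 46, 402]);
translate([294, 695, 438]) cube([461, 29, 450]);
translate([294, 258, 588]) cube([41, 437, 41]);
translate([714, 258, 588]) cube([41, 437, 41]);
translate([294, 258, 438]) cube([41, 41, 150]);
translate([714, 258, 438]) cube([41, 41, 150]);


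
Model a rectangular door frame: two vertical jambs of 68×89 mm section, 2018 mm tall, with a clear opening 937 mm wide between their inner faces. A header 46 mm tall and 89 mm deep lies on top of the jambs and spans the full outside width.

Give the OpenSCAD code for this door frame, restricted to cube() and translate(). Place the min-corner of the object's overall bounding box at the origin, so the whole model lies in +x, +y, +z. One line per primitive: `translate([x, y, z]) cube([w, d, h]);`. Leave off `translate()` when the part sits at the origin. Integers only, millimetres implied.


cube([68, 89, 2018]);
translate([1005, 0, 0]) cube([68, 89, 2018]);
translate([0, 0, 2018]) cube([1073, 89, 46]);


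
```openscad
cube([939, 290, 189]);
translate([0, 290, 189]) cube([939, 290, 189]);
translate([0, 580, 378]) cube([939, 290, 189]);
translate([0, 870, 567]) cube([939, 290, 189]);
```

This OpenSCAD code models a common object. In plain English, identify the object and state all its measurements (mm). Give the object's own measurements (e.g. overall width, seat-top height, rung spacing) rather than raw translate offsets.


A straight staircase of 4 solid steps. Each step is 939 mm wide (x), 290 mm deep (y, the going) and 189 mm tall (the rise). The first step rests on the floor; each subsequent step sits one going further in +y and one rise higher in +z, directly behind and above the previous step with no overlap.


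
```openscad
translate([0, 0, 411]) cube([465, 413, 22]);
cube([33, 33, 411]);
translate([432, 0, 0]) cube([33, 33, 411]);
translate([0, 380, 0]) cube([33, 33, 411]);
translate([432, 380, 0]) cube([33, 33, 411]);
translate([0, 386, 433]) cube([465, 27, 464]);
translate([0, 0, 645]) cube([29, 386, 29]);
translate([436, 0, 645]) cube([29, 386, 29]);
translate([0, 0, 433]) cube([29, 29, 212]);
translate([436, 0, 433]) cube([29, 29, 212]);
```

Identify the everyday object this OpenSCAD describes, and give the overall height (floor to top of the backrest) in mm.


A chair. The overall height is 897 mm.

A slab on four corner posts with a tall panel at the back — a chair. The seat slab sits at z = 411 with thickness 22, and the 464 mm backrest starts at the seat top, so the overall height is 411 + 22 + 464 = 897 mm.


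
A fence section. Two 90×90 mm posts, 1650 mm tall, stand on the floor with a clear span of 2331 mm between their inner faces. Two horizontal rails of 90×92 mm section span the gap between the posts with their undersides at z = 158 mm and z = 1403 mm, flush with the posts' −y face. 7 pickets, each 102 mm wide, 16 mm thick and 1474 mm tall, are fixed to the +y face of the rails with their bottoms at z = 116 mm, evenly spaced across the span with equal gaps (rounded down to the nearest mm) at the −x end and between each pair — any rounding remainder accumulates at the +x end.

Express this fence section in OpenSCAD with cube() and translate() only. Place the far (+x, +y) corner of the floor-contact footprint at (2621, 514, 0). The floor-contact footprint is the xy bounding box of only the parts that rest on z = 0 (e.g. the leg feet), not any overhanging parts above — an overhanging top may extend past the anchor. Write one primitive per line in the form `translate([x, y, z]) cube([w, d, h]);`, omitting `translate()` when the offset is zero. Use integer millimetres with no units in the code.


translate([110, 424, 0]) cube([90, 90, 1650]);
translate([2531, 424, 0]) cube([90, 90, 1650]);
translate([200, 424, 158]) cube([2331, 90, 92]);
translate([200, 424, 1403]) cube([2331, 90, 92]);
translate([402, 514, 116]) cube([102, 16, 1474]);
translate([706, 514, 116]) cube([102, 16, 1474]);
translate([1010, 514, 116]) cube([102, 16, 1474]);
translate([1314, 514, 116]) cube([102, 16, 1474]);
translate([1618, 514, 116]) cube([102, 16, 1474]);
translate([1922, 514, 116]) cube([102, 16, 1474]);
translate([2226, 514, 116]) cube([102, 16, 1474]);


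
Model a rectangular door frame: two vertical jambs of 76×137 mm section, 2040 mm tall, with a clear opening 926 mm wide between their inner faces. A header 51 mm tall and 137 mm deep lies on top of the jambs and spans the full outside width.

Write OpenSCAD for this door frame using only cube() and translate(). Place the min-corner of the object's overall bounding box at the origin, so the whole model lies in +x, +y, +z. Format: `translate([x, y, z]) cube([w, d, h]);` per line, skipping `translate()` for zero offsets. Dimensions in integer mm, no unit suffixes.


cube([76, 137, 2040]);
translate([1002, 0, 0]) cube([76, 137, 2040]);
translate([0, 0, 2040]) cube([1078, 137, 51]);


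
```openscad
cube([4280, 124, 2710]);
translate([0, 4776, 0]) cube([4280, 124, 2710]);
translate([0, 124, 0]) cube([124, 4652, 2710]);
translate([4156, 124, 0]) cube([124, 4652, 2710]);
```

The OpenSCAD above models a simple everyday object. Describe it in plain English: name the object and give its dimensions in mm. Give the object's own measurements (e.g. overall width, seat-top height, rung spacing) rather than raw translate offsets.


The wall frame of a small rectangular building: four walls, each 2710 mm tall and 124 mm thick, enclosing a footprint 4280 mm (x) by 4900 mm (y) outside-to-outside, with no floor or roof. The front and back walls (the −y and +y sides) span the full width; the two side walls fit between them.


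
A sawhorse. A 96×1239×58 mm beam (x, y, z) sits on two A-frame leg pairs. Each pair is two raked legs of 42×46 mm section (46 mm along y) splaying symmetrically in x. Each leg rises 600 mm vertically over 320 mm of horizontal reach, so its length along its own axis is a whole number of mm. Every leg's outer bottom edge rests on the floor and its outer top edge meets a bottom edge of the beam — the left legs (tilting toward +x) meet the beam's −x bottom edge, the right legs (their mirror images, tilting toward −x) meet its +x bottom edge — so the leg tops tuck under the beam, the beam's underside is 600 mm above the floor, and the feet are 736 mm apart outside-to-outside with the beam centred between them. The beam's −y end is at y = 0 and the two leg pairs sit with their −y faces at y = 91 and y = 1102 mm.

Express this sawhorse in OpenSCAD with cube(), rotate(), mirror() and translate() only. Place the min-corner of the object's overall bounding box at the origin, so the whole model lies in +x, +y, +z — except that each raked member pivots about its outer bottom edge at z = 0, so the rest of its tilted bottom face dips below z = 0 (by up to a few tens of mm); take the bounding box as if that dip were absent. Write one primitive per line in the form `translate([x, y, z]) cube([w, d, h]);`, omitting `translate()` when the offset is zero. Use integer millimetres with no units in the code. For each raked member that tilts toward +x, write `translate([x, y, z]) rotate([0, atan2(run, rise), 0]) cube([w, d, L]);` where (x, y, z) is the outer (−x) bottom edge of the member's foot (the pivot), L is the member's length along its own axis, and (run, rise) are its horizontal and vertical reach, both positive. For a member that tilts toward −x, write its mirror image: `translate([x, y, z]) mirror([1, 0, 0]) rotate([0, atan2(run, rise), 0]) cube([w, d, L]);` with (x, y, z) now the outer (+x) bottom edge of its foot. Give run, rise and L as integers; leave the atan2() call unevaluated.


// leg length = √(320² + 600²) = 680
// right-leg outer foot x = 2·320 + 96 = 736
// beam min-corner = (320, 0, 600)
translate([320, 0, 600]) cube([96, 1239, 58]);
translate([0, 91, 0]) rotate([0, atan2(320, 600), 0]) cube([42, 46, 680]);
translate([736, 91, 0]) mirror([1, 0, 0]) rotate([0, atan2(320, 600), 0]) cube([42, 46, 680]);
translate([0, 1102, 0]) rotate([0, atan2(320, 600), 0]) cube([42, 46, 680]);
translate([736, 1102, 0]) mirror([1, 0, 0]) rotate([0, atan2(320, 600), 0]) cube([42, 46, 680]);


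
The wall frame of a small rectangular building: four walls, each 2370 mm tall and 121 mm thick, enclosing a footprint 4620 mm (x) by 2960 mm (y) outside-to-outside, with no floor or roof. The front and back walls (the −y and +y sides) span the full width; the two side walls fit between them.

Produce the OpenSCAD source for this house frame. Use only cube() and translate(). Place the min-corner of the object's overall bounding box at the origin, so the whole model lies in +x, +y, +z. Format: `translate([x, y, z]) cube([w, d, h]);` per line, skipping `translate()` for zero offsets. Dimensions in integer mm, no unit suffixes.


cube([4620, 121, 2370]);
translate([0, 2839, 0]) cube([4620, 121, 2370]);
translate([0, 121, 0]) cube([121, 2718, 2370]);
translate([4499, 121, 0]) cube([121, 2718, 2370]);


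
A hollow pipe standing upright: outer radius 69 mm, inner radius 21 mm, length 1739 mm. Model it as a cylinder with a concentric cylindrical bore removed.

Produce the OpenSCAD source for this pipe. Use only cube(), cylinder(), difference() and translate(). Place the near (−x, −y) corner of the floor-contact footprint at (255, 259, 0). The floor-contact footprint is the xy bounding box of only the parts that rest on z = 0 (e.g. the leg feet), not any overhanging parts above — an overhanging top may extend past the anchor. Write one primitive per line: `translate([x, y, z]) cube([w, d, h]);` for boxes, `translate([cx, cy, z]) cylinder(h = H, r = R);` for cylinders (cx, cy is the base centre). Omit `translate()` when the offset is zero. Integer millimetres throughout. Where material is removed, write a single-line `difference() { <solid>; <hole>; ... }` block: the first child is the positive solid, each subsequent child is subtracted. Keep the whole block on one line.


difference() { translate([324, 328, 0]) cylinder(h = 1739, r = 69); translate([324, 328, 0]) cylinder(h = 1739, r = 21); }


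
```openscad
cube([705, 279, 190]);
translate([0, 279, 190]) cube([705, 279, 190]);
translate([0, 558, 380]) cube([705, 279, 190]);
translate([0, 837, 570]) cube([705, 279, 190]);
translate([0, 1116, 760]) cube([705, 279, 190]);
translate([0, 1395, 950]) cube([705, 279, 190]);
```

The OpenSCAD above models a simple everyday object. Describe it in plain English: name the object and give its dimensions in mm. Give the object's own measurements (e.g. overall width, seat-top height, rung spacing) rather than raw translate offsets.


A straight staircase of 6 solid steps. Each step is 705 mm wide (x), 279 mm deep (y, the going) and 190 mm tall (the rise). The first step rests on the floor; each subsequent step sits one going further in +y and one rise higher in +z, directly behind and above the previous step with no overlap.


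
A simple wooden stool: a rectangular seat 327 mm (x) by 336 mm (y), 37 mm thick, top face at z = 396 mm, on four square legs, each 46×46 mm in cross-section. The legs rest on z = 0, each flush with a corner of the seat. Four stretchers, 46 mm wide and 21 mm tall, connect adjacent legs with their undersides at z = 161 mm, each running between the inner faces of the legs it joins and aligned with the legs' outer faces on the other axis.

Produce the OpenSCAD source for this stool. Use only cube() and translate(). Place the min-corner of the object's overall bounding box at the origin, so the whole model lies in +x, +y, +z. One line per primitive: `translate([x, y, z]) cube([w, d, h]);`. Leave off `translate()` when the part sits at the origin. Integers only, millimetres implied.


// leg_h = 396 - 37 = 359
// stretcher span = 327 - 2*46 = 235
translate([0, 0, 359]) cube([327, 336, 37]);
cube([46, 46, 359]);
translate([281, 0, 0]) cube([46, 46, 359]);
translate([0, 290, 0]) cube([46, 46, 359]);
translate([281, 290, 0]) cube([46, 46, 359]);
translate([46, 0, 161]) cube([235, 46, 21]);
translate([46, 290, 161]) cube([235, 46, 21]);
translate([0, 46, 161]) cube([46, 244, 21]);
translate([281, 46, 161]) cube([46, 244, 21]);


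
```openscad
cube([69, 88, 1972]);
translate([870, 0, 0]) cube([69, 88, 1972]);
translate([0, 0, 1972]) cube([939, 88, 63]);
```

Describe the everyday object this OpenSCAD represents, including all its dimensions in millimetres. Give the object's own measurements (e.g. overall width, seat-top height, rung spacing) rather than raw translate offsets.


A door frame. The clear opening is 801 mm wide and 1972 mm high. Two 69 mm wide jambs, 88 mm deep, stand either side of the opening from the floor to the top of the opening. A 63 mm thick head sits across the top of both jambs, spanning the full outside width of the frame.


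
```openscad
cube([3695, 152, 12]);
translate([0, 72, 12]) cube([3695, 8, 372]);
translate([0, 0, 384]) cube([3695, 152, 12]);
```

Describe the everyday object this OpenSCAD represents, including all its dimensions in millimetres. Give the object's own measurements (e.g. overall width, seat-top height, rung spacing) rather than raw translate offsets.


An I-beam lying along x, 3695 mm long. Overall section height 396 mm. Two flanges 152 mm wide (y) and 12 mm thick, one on the floor and one at the top; a web 8 mm thick runs between them, centred on the flange width.


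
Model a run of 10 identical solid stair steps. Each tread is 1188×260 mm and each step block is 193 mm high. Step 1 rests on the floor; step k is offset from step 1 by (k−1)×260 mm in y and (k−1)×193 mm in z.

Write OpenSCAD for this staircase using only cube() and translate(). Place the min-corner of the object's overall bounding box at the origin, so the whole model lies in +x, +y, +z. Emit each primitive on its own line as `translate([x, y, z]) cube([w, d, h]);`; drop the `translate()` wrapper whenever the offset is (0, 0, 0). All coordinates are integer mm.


cube([1188, 260, 193]);
translate([0, 260, 193]) cube([1188, 260, 193]);
translate([0, 520, 386]) cube([1188, 260, 193]);
translate([0, 780, 579]) cube([1188, 260, 193]);
translate([0, 1040, 772]) cube([1188, 260, 193]);
translate([0, 1300, 965]) cube([1188, 260, 193]);
translate([0, 1560, 1158]) cube([1188, 260, 193]);
translate([0, 1820, 1351]) cube([1188, 260, 193]);
translate([0, 2080, 1544]) cube([1188, 260, 193]);
translate([0, 2340, 1737]) cube([1188, 260, 193]);


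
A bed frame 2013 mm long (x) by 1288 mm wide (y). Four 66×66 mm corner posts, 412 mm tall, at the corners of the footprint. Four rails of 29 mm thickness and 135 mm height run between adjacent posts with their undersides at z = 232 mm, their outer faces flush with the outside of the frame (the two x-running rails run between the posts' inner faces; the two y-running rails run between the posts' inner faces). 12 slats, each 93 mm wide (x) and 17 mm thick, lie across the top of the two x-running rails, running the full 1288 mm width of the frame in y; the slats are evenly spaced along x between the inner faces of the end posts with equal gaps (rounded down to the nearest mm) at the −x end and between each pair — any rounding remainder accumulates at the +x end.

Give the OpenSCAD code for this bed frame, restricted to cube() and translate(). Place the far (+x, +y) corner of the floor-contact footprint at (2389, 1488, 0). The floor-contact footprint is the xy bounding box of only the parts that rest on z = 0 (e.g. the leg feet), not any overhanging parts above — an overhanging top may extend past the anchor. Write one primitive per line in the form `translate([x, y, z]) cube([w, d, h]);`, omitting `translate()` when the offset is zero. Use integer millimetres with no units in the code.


// slat z = rail_z + rail_h = 232 + 135 = 367
// slat gap = ⌊(1881 − 12·93) / 13⌋ = 58
translate([376, 200, 0]) cube([66, 66, 412]);
translate([376, 1422, 0]) cube([66, 66, 412]);
translate([2323, 200, 0]) cube([66, 66, 412]);
translate([2323, 1422, 0]) cube([66, 66, 412]);
translate([442, 200, 232]) cube([1881, 29, 135]);
translate([442, 1459, 232]) cube([1881, 29, 135]);
translate([376, 266, 232]) cube([29, 1156, 135]);
translate([2360, 266, 232]) cube([29, 1156, 135]);
translate([500, 200, 367]) cube([93, 1288, 17]);
translate([651, 200, 367]) cube([93, 1288, 17]);
translate([802, 200, 367]) cube([93, 1288, 17]);
translate([953, 200, 367]) cube([93, 1288, 17]);
translate([1104, 200, 367]) cube([93, 1288, 17]);
translate([1255, 200, 367]) cube([93, 1288, 17]);
translate([1406, 200, 367]) cube([93, 1288, 17]);
translate([1557, 200, 367]) cube([93, 1288, 17]);
translate([1708, 200, 367]) cube([93, 1288, 17]);
translate([1859, 200, 367]) cube([93, 1288, 17]);
translate([2010, 200, 367]) cube([93, 1288, 17]);
translate([2161, 200, 367]) cube([93, 1288, 17]);


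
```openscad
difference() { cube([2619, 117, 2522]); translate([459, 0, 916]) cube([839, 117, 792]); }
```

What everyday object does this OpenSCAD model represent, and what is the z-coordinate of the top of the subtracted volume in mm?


A wall with a window opening. The window head height is 1708 mm.

A wall with a rectangular opening subtracted — a window. Sill at z = 916, opening 792 mm tall, so the head is at 916 + 792 = 1708 mm.


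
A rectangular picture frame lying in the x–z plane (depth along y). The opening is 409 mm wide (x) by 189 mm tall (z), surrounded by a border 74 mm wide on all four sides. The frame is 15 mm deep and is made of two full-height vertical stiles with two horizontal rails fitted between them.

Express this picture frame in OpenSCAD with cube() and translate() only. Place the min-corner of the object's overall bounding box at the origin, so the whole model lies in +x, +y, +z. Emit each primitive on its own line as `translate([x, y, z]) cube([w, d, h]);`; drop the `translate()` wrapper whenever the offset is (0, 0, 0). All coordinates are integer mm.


cube([74, 15, 337]);
translate([483, 0, 0]) cube([74, 15, 337]);
translate([74, 0, 0]) cube([409, 15, 74]);
translate([74, 0, 263]) cube([409, 15, 74]);


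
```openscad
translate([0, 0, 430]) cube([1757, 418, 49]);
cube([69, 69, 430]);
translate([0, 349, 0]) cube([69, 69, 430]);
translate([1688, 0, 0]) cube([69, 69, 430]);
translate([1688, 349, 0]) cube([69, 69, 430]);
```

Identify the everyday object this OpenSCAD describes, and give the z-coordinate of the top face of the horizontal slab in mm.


A bench. The seat-top height is 479 mm.

A long slab on four corner posts — a bench. The slab sits at z = 430 with thickness 49, so the top is 430 + 49 = 479 mm.


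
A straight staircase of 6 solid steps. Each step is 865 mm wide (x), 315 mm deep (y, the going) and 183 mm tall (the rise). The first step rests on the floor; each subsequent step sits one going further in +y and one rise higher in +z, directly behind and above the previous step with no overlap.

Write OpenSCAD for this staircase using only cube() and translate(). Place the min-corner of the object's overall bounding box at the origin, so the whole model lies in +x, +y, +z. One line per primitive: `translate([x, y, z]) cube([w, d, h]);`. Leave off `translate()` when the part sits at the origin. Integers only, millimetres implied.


cube([865, 315, 183]);
translate([0, 315, 183]) cube([865, 315, 183]);
translate([0, 630, 366]) cube([865, 315, 183]);
translate([0, 945, 549]) cube([865, 315, 183]);
translate([0, 1260, 732]) cube([865, 315, 183]);
translate([0, 1575, 915]) cube([865, 315, 183]);


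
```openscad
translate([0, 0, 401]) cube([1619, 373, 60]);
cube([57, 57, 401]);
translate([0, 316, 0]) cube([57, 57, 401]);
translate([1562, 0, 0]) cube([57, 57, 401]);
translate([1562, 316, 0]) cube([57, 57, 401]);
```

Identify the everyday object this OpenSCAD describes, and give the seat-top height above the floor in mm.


A bench. The seat-top height is 461 mm.

A long slab on four corner posts — a bench. The slab sits at z = 401 with thickness 60, so the top is 401 + 60 = 461 mm.


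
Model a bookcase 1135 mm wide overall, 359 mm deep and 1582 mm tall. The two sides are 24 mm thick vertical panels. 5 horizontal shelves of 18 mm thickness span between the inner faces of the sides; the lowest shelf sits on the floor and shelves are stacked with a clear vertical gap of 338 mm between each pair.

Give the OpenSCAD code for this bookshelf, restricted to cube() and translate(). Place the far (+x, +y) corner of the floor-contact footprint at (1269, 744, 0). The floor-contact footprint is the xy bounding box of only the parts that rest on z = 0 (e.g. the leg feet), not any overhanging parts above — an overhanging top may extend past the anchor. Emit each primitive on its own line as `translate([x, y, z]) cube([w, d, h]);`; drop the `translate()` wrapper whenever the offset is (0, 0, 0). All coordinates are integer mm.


translate([134, 385, 0]) cube([24, 359, 1582]);
translate([1245, 385, 0]) cube([24, 359, 1582]);
translate([158, 385, 0]) cube([1087, 359, 18]);
translate([158, 385, 356]) cube([1087, 359, 18]);
translate([158, 385, 712]) cube([1087, 359, 18]);
translate([158, 385, 1068]) cube([1087, 359, 18]);
translate([158, 385, 1424]) cube([1087, 359, 18]);


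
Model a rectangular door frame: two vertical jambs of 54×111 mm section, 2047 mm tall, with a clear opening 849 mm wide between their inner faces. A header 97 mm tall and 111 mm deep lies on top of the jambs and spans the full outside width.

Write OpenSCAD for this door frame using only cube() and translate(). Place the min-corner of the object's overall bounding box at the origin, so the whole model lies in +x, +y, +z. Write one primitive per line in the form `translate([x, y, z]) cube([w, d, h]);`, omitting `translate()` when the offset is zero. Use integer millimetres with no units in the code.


cube([54, 111, 2047]);
translate([903, 0, 0]) cube([54, 111, 2047]);
translate([0, 0, 2047]) cube([957, 111, 97]);


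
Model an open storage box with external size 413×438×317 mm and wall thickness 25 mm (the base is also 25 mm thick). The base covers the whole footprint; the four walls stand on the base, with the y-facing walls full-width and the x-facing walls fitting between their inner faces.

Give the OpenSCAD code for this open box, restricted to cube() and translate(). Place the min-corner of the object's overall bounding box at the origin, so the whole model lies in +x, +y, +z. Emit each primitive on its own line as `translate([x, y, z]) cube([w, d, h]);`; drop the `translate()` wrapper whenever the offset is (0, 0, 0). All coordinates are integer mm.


cube([413, 438, 25]);
translate([0, 0, 25]) cube([413, 25, 292]);
translate([0, 413, 25]) cube([413, 25, 292]);
translate([0, 25, 25]) cube([25, 388, 292]);
translate([388, 25, 25]) cube([25, 388, 292]);


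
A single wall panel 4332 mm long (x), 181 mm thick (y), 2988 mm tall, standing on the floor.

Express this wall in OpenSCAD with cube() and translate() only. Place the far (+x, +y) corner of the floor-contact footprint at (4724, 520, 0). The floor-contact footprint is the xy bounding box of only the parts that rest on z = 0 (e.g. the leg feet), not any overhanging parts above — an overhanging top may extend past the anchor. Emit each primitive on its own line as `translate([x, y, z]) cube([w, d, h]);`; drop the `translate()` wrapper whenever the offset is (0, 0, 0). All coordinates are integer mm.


translate([392, 339, 0]) cube([4332, 181, 2988]);


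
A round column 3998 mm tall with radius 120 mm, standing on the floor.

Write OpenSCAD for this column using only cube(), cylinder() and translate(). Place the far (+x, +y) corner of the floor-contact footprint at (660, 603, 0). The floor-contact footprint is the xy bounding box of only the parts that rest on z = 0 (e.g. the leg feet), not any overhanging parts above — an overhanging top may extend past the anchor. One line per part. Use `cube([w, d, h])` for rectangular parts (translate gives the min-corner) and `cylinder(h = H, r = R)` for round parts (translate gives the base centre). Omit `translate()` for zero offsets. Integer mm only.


translate([540, 483, 0]) cylinder(h = 3998, r = 120);


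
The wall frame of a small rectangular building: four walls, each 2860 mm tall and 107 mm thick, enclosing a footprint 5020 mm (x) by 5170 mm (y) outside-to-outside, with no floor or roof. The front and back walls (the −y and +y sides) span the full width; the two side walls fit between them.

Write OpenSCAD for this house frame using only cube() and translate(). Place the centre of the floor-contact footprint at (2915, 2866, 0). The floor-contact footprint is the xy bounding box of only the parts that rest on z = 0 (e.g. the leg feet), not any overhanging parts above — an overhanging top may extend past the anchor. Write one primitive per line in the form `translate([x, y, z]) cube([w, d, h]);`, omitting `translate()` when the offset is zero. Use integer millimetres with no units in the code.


translate([405, 281, 0]) cube([5020, 107, 2860]);
translate([405, 5344, 0]) cube([5020, 107, 2860]);
translate([405, 388, 0]) cube([107, 4956, 2860]);
translate([5318, 388, 0]) cube([107, 4956, 2860]);


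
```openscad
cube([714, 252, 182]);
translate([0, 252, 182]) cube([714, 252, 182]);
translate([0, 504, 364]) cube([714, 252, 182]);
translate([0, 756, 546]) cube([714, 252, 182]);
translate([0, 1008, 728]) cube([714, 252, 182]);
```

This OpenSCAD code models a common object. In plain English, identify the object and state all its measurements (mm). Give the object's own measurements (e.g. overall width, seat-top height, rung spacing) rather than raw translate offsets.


A straight staircase of 5 solid steps. Each step is 714 mm wide (x), 252 mm deep (y, the going) and 182 mm tall (the rise). The first step rests on the floor; each subsequent step sits one going further in +y and one rise higher in +z, directly behind and above the previous step with no overlap.


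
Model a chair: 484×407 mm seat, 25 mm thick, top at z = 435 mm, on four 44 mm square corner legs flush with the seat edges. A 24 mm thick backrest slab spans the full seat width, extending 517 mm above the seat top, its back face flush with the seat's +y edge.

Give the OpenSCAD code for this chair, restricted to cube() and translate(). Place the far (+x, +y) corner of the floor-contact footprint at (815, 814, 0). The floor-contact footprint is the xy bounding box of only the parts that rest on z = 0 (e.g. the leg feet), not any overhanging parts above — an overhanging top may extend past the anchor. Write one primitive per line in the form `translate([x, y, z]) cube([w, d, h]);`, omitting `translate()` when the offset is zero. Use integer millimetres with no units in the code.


// leg_h = 435 - 25 = 410
translate([331, 407, 410]) cube([484, 407, 25]);
translate([331, 407, 0]) cube([44, 44, 410]);
translate([771, 407, 0]) cube([44, 44, 410]);
translate([331, 770, 0]) cube([44, 44, 410]);
translate([771, 770, 0]) cube([44, 44, 410]);
translate([331, 790, 435]) cube([484, 24, 517]);


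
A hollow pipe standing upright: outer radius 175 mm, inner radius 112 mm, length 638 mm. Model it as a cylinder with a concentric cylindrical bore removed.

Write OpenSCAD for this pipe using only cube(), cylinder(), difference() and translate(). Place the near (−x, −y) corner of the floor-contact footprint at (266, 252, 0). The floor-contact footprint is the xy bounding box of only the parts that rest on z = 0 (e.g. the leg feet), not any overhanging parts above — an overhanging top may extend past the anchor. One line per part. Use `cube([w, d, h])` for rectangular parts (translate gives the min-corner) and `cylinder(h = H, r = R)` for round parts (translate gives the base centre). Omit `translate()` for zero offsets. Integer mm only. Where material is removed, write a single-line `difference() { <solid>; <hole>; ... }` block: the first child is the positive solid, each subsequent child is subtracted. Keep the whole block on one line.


difference() { translate([441, 427, 0]) cylinder(h = 638, r = 175); translate([441, 427, 0]) cylinder(h = 638, r = 112); }


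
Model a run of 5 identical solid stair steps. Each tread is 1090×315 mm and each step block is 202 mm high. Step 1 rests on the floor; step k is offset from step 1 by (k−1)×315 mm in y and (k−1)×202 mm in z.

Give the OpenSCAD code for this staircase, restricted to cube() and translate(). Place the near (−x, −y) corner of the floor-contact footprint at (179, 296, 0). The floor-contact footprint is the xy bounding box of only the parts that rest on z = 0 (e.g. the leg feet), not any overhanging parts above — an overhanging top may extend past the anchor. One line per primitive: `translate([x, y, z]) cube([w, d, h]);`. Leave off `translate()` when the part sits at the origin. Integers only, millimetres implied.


translate([179, 296, 0]) cube([1090, 315, 202]);
translate([179, 611, 202]) cube([1090, 315, 202]);
translate([179, 926, 404]) cube([1090, 315, 202]);
translate([179, 1241, 606]) cube([1090, 315, 202]);
translate([179, 1556, 808]) cube([1090, 315, 202]);


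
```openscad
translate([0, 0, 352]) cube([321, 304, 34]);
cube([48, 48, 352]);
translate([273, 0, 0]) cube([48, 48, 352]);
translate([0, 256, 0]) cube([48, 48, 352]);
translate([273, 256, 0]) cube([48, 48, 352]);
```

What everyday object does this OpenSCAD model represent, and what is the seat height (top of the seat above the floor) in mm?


A stool. The seat height is 386 mm.

A 321×304×34 slab at z = 352 on four corner posts — a stool. The seat top is 352 + 34 = 386 mm.


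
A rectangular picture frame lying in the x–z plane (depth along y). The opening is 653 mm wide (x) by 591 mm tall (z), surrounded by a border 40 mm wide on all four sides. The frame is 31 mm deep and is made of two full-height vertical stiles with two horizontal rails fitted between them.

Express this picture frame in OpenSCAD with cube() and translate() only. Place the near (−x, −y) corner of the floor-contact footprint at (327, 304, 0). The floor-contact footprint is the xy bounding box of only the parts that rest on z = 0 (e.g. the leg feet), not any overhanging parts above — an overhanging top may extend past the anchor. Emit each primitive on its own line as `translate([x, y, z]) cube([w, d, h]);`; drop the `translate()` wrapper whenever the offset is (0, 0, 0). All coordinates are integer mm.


translate([327, 304, 0]) cube([40, 31, 671]);
translate([1020, 304, 0]) cube([40, 31, 671]);
translate([367, 304, 0]) cube([653, 31, 40]);
translate([367, 304, 631]) cube([653, 31, 40]);


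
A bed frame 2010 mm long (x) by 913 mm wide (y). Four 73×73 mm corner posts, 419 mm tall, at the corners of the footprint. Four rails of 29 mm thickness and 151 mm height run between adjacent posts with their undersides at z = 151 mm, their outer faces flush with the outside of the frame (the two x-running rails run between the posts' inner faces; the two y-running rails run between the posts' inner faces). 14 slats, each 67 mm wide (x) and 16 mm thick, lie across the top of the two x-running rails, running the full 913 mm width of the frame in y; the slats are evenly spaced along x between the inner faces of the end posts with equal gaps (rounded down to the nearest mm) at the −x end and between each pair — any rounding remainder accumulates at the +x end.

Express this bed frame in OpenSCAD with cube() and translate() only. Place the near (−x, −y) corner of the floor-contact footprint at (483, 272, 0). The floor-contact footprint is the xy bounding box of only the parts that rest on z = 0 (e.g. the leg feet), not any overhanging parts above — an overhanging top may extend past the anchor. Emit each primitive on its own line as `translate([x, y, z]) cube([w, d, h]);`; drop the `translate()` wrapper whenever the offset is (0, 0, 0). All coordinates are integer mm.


translate([483, 272, 0]) cube([73, 73, 419]);
translate([483, 1112, 0]) cube([73, 73, 419]);
translate([2420, 272, 0]) cube([73, 73, 419]);
translate([2420, 1112, 0]) cube([73, 73, 419]);
translate([556, 272, 151]) cube([1864, 29, 151]);
translate([556, 1156, 151]) cube([1864, 29, 151]);
translate([483, 345, 151]) cube([29, 767, 151]);
translate([2464, 345, 151]) cube([29, 767, 151]);
translate([617, 272, 302]) cube([67, 913, 16]);
translate([745, 272, 302]) cube([67, 913, 16]);
translate([873, 272, 302]) cube([67, 913, 16]);
translate([1001, 272, 302]) cube([67, 913, 16]);
translate([1129, 272, 302]) cube([67, 913, 16]);
translate([1257, 272, 302]) cube([67, 913, 16]);
translate([1385, 272, 302]) cube([67, 913, 16]);
translate([1513, 272, 302]) cube([67, 913, 16]);
translate([1641, 272, 302]) cube([67, 913, 16]);
translate([1769, 272, 302]) cube([67, 913, 16]);
translate([1897, 272, 302]) cube([67, 913, 16]);
translate([2025, 272, 302]) cube([67, 913, 16]);
translate([2153, 272, 302]) cube([67, 913, 16]);
translate([2281, 272, 302]) cube([67, 913, 16]);
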